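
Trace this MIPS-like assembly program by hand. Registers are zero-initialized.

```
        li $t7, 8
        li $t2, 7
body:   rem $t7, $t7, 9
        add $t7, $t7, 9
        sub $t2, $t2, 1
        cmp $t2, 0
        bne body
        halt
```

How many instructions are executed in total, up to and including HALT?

after li $t7, 8: $t7=8
after li $t2, 7: $t2=7
after rem $t7, $t7, 9: $t7=8%9=8
after add $t7, $t7, 9: $t7=8+9=17
after sub $t2, $t2, 1: $t2=7-1=6
cmp $t2, 0  (cmp 6,0)
bne body: taken
after rem $t7, $t7, 9: $t7=17%9=8
after add $t7, $t7, 9: $t7=8+9=17
after sub $t2, $t2, 1: $t2=6-1=5
cmp $t2, 0  (cmp 5,0)
bne body: taken
after rem $t7, $t7, 9: $t7=17%9=8
after add $t7, $t7, 9: $t7=8+9=17
after sub $t2, $t2, 1: $t2=5-1=4
cmp $t2, 0  (cmp 4,0)
bne body: taken
after rem $t7, $t7, 9: $t7=17%9=8
after add $t7, $t7, 9: $t7=8+9=17
after sub $t2, $t2, 1: $t2=4-1=3
cmp $t2, 0  (cmp 3,0)
bne body: taken
after rem $t7, $t7, 9: $t7=17%9=8
after add $t7, $t7, 9: $t7=8+9=17
after sub $t2, $t2, 1: $t2=3-1=2
cmp $t2, 0  (cmp 2,0)
bne body: taken
after rem $t7, $t7, 9: $t7=17%9=8
after add $t7, $t7, 9: $t7=8+9=17
after sub $t2, $t2, 1: $t2=2-1=1
cmp $t2, 0  (cmp 1,0)
bne body: taken
after rem $t7, $t7, 9: $t7=17%9=8
after add $t7, $t7, 9: $t7=8+9=17
after sub $t2, $t2, 1: $t2=1-1=0
cmp $t2, 0  (cmp 0,0)
bne body: not taken
halt.
Total executed instructions: 38.

38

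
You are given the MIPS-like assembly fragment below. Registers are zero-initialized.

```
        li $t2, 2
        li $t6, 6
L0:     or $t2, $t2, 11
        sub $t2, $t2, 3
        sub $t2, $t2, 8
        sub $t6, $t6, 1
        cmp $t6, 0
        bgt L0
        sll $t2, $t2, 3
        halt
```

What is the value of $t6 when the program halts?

after li $t2, 2: $t2=2
after li $t6, 6: $t6=6
after or $t2, $t2, 11: $t2=2|11=11
after sub $t2, $t2, 3: $t2=11-3=8
after sub $t2, $t2, 8: $t2=8-8=0
after sub $t6, $t6, 1: $t6=6-1=5
cmp $t6, 0  (cmp 5,0)
bgt L0: taken
after or $t2, $t2, 11: $t2=0|11=11
after sub $t2, $t2, 3: $t2=11-3=8
after sub $t2, $t2, 8: $t2=8-8=0
after sub $t6, $t6, 1: $t6=5-1=4
cmp $t6, 0  (cmp 4,0)
bgt L0: taken
after or $t2, $t2, 11: $t2=0|11=11
after sub $t2, $t2, 3: $t2=11-3=8
after sub $t2, $t2, 8: $t2=8-8=0
after sub $t6, $t6, 1: $t6=4-1=3
cmp $t6, 0  (cmp 3,0)
bgt L0: taken
after or $t2, $t2, 11: $t2=0|11=11
after sub $t2, $t2, 3: $t2=11-3=8
after sub $t2, $t2, 8: $t2=8-8=0
after sub $t6, $t6, 1: $t6=3-1=2
cmp $t6, 0  (cmp 2,0)
bgt L0: taken
after or $t2, $t2, 11: $t2=0|11=11
after sub $t2, $t2, 3: $t2=11-3=8
after sub $t2, $t2, 8: $t2=8-8=0
after sub $t6, $t6, 1: $t6=2-1=1
cmp $t6, 0  (cmp 1,0)
bgt L0: taken
after or $t2, $t2, 11: $t2=0|11=11
after sub $t2, $t2, 3: $t2=11-3=8
after sub $t2, $t2, 8: $t2=8-8=0
after sub $t6, $t6, 1: $t6=1-1=0
cmp $t6, 0  (cmp 0,0)
bgt L0: not taken
after sll $t2, $t2, 3: $t2=0<<3=0
halt.

0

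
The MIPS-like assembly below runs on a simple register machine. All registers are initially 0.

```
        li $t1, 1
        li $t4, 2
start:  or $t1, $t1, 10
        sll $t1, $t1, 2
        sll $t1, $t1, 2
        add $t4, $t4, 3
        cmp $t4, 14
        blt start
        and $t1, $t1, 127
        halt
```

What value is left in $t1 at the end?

li $t1, 1 → $t1=1
li $t4, 2 → $t4=2
or $t1, $t1, 10 → $t1=1|10=11
sll $t1, $t1, 2 → $t1=11<<2=44
sll $t1, $t1, 2 → $t1=44<<2=176
add $t4, $t4, 3 → $t4=2+3=5
cmp $t4, 14  (cmp 5,14)
blt start: taken
or $t1, $t1, 10 → $t1=176|10=186
sll $t1, $t1, 2 → $t1=186<<2=744
sll $t1, $t1, 2 → $t1=744<<2=2976
add $t4, $t4, 3 → $t4=5+3=8
cmp $t4, 14  (cmp 8,14)
blt start: taken
or $t1, $t1, 10 → $t1=2976|10=2986
sll $t1, $t1, 2 → $t1=2986<<2=11944
sll $t1, $t1, 2 → $t1=11944<<2=47776
add $t4, $t4, 3 → $t4=8+3=11
cmp $t4, 14  (cmp 11,14)
blt start: taken
or $t1, $t1, 10 → $t1=47776|10=47786
sll $t1, $t1, 2 → $t1=47786<<2=191144
sll $t1, $t1, 2 → $t1=191144<<2=764576
add $t4, $t4, 3 → $t4=11+3=14
cmp $t4, 14  (cmp 14,14)
blt start: not taken
and $t1, $t1, 127 → $t1=764576&127=32
halt.

32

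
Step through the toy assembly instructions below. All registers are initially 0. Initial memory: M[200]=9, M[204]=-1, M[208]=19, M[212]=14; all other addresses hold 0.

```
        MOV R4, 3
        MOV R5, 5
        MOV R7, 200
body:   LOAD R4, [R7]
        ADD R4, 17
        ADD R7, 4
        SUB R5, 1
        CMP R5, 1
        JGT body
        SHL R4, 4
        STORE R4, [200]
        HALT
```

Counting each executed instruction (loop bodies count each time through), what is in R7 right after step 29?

MOV R4, 3 → R4=3
MOV R5, 5 → R5=5
MOV R7, 200 → R7=200
LOAD R4, [R7] → R4=M[200]=9
ADD R4, 17 → R4=9+17=26
ADD R7, 4 → R7=200+4=204
SUB R5, 1 → R5=5-1=4
CMP R5, 1  (cmp 4,1)
JGT body: taken
LOAD R4, [R7] → R4=M[204]=-1
ADD R4, 17 → R4=(-1)+17=16
ADD R7, 4 → R7=204+4=208
SUB R5, 1 → R5=4-1=3
CMP R5, 1  (cmp 3,1)
JGT body: taken
LOAD R4, [R7] → R4=M[208]=19
ADD R4, 17 → R4=19+17=36
ADD R7, 4 → R7=208+4=212
SUB R5, 1 → R5=3-1=2
CMP R5, 1  (cmp 2,1)
JGT body: taken
LOAD R4, [R7] → R4=M[212]=14
ADD R4, 17 → R4=14+17=31
ADD R7, 4 → R7=212+4=216
SUB R5, 1 → R5=2-1=1
CMP R5, 1  (cmp 1,1)
JGT body: not taken
SHL R4, 4 → R4=31<<4=496
STORE R4, [200] → M[200]=496
After step 29: R7 = 216.

216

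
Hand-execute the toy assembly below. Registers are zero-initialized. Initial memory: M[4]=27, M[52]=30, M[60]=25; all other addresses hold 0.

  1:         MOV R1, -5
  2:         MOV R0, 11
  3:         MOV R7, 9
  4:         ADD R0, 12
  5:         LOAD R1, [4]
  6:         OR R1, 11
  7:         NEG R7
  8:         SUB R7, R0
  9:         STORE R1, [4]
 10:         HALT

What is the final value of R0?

23

after MOV R1, -5: R1=-5
after MOV R0, 11: R0=11
after MOV R7, 9: R7=9
after ADD R0, 12: R0=11+12=23
after LOAD R1, [4]: R1=M[4]=27
after OR R1, 11: R1=27|11=27
after NEG R7: R7=-(9)=-9
after SUB R7, R0: R7=(-9)-23=-32
STORE R1, [4] → M[4]=27
halt.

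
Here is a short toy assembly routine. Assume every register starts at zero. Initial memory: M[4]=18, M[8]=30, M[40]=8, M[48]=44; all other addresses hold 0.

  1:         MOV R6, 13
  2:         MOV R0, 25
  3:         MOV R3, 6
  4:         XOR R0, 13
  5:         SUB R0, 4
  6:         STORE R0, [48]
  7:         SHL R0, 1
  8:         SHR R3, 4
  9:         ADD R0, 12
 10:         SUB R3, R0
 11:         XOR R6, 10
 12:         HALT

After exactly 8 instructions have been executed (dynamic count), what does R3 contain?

0

after MOV R6, 13: R6=13
after MOV R0, 25: R0=25
after MOV R3, 6: R3=6
after XOR R0, 13: R0=25^13=20
after SUB R0, 4: R0=20-4=16
STORE R0, [48] → M[48]=16
after SHL R0, 1: R0=16<<1=32
after SHR R3, 4: R3=6>>4=0
After step 8: R3 = 0.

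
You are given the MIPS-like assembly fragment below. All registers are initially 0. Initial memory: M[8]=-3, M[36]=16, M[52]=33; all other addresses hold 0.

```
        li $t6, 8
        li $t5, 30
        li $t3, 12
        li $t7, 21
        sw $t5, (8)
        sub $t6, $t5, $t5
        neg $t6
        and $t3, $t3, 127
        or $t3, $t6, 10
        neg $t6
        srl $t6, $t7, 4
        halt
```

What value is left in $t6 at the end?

$t6=8
$t5=30
$t3=12
$t7=21
sw $t5, (8) → M[8]=30
$t6=30-30=0
$t6=-(0)=0
$t3=12&127=12
$t3=0|10=10
$t6=-(0)=0
$t6=21>>4=1
halt.

1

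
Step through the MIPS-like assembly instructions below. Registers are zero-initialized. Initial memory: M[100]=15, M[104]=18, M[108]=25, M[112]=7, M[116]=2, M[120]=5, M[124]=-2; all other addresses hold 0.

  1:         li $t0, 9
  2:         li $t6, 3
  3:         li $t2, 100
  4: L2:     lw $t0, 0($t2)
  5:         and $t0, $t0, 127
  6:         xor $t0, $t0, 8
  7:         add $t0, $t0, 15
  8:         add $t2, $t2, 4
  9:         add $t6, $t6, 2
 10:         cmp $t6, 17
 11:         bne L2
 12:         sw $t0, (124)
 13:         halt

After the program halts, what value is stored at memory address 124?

133

$t0=9
$t6=3
$t2=100
$t0=M[100]=15
$t0=15&127=15
$t0=15^8=7
$t0=7+15=22
$t2=100+4=104
$t6=3+2=5
cmp $t6, 17  (cmp 5,17)
bne L2: taken
$t0=M[104]=18
$t0=18&127=18
$t0=18^8=26
$t0=26+15=41
$t2=104+4=108
$t6=5+2=7
cmp $t6, 17  (cmp 7,17)
bne L2: taken
$t0=M[108]=25
$t0=25&127=25
$t0=25^8=17
$t0=17+15=32
$t2=108+4=112
$t6=7+2=9
cmp $t6, 17  (cmp 9,17)
bne L2: taken
$t0=M[112]=7
$t0=7&127=7
$t0=7^8=15
$t0=15+15=30
$t2=112+4=116
$t6=9+2=11
cmp $t6, 17  (cmp 11,17)
bne L2: taken
$t0=M[116]=2
$t0=2&127=2
$t0=2^8=10
$t0=10+15=25
$t2=116+4=120
$t6=11+2=13
cmp $t6, 17  (cmp 13,17)
bne L2: taken
$t0=M[120]=5
$t0=5&127=5
$t0=5^8=13
$t0=13+15=28
$t2=120+4=124
$t6=13+2=15
cmp $t6, 17  (cmp 15,17)
bne L2: taken
$t0=M[124]=-2
$t0=(-2)&127=126
$t0=126^8=118
$t0=118+15=133
$t2=124+4=128
$t6=15+2=17
cmp $t6, 17  (cmp 17,17)
bne L2: not taken
sw $t0, (124) → M[124]=133
halt.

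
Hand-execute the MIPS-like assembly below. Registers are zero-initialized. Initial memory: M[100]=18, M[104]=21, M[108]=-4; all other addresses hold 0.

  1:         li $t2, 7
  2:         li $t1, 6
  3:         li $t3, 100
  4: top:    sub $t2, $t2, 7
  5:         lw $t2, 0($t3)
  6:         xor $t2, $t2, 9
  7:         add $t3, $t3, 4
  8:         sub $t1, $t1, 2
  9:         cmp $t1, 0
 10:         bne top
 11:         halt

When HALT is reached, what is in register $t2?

after li $t2, 7: $t2=7
after li $t1, 6: $t1=6
after li $t3, 100: $t3=100
after sub $t2, $t2, 7: $t2=7-7=0
after lw $t2, 0($t3): $t2=M[100]=18
after xor $t2, $t2, 9: $t2=18^9=27
after add $t3, $t3, 4: $t3=100+4=104
after sub $t1, $t1, 2: $t1=6-2=4
cmp $t1, 0  (cmp 4,0)
bne top: taken
after sub $t2, $t2, 7: $t2=27-7=20
after lw $t2, 0($t3): $t2=M[104]=21
after xor $t2, $t2, 9: $t2=21^9=28
after add $t3, $t3, 4: $t3=104+4=108
after sub $t1, $t1, 2: $t1=4-2=2
cmp $t1, 0  (cmp 2,0)
bne top: taken
after sub $t2, $t2, 7: $t2=28-7=21
after lw $t2, 0($t3): $t2=M[108]=-4
after xor $t2, $t2, 9: $t2=(-4)^9=-11
after add $t3, $t3, 4: $t3=108+4=112
after sub $t1, $t1, 2: $t1=2-2=0
cmp $t1, 0  (cmp 0,0)
bne top: not taken
halt.

-11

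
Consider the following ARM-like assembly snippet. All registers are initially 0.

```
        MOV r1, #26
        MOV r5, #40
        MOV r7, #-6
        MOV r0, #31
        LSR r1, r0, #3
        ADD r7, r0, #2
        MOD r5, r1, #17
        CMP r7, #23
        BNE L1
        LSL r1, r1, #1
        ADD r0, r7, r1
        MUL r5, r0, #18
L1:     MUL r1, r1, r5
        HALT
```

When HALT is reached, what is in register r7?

33

after MOV r1, #26: r1=26
after MOV r5, #40: r5=40
after MOV r7, #-6: r7=-6
after MOV r0, #31: r0=31
after LSR r1, r0, #3: r1=31>>3=3
after ADD r7, r0, #2: r7=31+2=33
after MOD r5, r1, #17: r5=3%17=3
CMP r7, #23  (cmp 33,23)
BNE L1: taken
after MUL r1, r1, r5: r1=3*3=9
halt.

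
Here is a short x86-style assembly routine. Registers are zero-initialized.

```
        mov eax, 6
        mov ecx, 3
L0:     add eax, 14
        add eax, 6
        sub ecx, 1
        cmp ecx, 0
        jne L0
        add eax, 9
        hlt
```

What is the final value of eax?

mov eax, 6 → eax=6
mov ecx, 3 → ecx=3
add eax, 14 → eax=6+14=20
add eax, 6 → eax=20+6=26
sub ecx, 1 → ecx=3-1=2
cmp ecx, 0  (cmp 2,0)
jne L0: taken
add eax, 14 → eax=26+14=40
add eax, 6 → eax=40+6=46
sub ecx, 1 → ecx=2-1=1
cmp ecx, 0  (cmp 1,0)
jne L0: taken
add eax, 14 → eax=46+14=60
add eax, 6 → eax=60+6=66
sub ecx, 1 → ecx=1-1=0
cmp ecx, 0  (cmp 0,0)
jne L0: not taken
add eax, 9 → eax=66+9=75
halt.

75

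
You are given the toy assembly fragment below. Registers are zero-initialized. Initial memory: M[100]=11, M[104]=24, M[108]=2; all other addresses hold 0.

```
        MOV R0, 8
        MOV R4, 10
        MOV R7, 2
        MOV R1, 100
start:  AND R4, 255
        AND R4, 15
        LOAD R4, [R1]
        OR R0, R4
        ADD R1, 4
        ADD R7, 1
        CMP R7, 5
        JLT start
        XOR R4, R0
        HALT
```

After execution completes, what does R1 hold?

112

MOV R0, 8 → R0=8
MOV R4, 10 → R4=10
MOV R7, 2 → R7=2
MOV R1, 100 → R1=100
AND R4, 255 → R4=10&255=10
AND R4, 15 → R4=10&15=10
LOAD R4, [R1] → R4=M[100]=11
OR R0, R4 → R0=8|11=11
ADD R1, 4 → R1=100+4=104
ADD R7, 1 → R7=2+1=3
CMP R7, 5  (cmp 3,5)
JLT start: taken
AND R4, 255 → R4=11&255=11
AND R4, 15 → R4=11&15=11
LOAD R4, [R1] → R4=M[104]=24
OR R0, R4 → R0=11|24=27
ADD R1, 4 → R1=104+4=108
ADD R7, 1 → R7=3+1=4
CMP R7, 5  (cmp 4,5)
JLT start: taken
AND R4, 255 → R4=24&255=24
AND R4, 15 → R4=24&15=8
LOAD R4, [R1] → R4=M[108]=2
OR R0, R4 → R0=27|2=27
ADD R1, 4 → R1=108+4=112
ADD R7, 1 → R7=4+1=5
CMP R7, 5  (cmp 5,5)
JLT start: not taken
XOR R4, R0 → R4=2^27=25
halt.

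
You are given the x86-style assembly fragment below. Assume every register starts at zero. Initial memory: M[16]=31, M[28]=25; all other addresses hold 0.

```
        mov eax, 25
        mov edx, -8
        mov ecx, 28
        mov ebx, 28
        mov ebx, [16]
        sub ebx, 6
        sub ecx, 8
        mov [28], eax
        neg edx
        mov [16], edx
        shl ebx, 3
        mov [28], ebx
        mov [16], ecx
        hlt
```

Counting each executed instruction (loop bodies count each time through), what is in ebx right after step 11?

after mov eax, 25: eax=25
after mov edx, -8: edx=-8
after mov ecx, 28: ecx=28
after mov ebx, 28: ebx=28
after mov ebx, [16]: ebx=M[16]=31
after sub ebx, 6: ebx=31-6=25
after sub ecx, 8: ecx=28-8=20
mov [28], eax → M[28]=25
after neg edx: edx=-(-8)=8
mov [16], edx → M[16]=8
after shl ebx, 3: ebx=25<<3=200
After step 11: ebx = 200.

200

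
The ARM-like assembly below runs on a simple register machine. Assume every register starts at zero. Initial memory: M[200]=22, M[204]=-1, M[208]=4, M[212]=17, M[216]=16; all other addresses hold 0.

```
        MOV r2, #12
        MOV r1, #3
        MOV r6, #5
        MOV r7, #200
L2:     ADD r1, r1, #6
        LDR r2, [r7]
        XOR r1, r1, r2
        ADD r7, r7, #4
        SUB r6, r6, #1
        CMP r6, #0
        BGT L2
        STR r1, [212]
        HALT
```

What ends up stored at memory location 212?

after MOV r2, #12: r2=12
after MOV r1, #3: r1=3
after MOV r6, #5: r6=5
after MOV r7, #200: r7=200
after ADD r1, r1, #6: r1=3+6=9
after LDR r2, [r7]: r2=M[200]=22
after XOR r1, r1, r2: r1=9^22=31
after ADD r7, r7, #4: r7=200+4=204
after SUB r6, r6, #1: r6=5-1=4
CMP r6, #0  (cmp 4,0)
BGT L2: taken
after ADD r1, r1, #6: r1=31+6=37
after LDR r2, [r7]: r2=M[204]=-1
after XOR r1, r1, r2: r1=37^(-1)=-38
after ADD r7, r7, #4: r7=204+4=208
after SUB r6, r6, #1: r6=4-1=3
CMP r6, #0  (cmp 3,0)
BGT L2: taken
after ADD r1, r1, #6: r1=(-38)+6=-32
after LDR r2, [r7]: r2=M[208]=4
after XOR r1, r1, r2: r1=(-32)^4=-28
after ADD r7, r7, #4: r7=208+4=212
after SUB r6, r6, #1: r6=3-1=2
CMP r6, #0  (cmp 2,0)
BGT L2: taken
after ADD r1, r1, #6: r1=(-28)+6=-22
after LDR r2, [r7]: r2=M[212]=17
after XOR r1, r1, r2: r1=(-22)^17=-5
after ADD r7, r7, #4: r7=212+4=216
after SUB r6, r6, #1: r6=2-1=1
CMP r6, #0  (cmp 1,0)
BGT L2: taken
after ADD r1, r1, #6: r1=(-5)+6=1
after LDR r2, [r7]: r2=M[216]=16
after XOR r1, r1, r2: r1=1^16=17
after ADD r7, r7, #4: r7=216+4=220
after SUB r6, r6, #1: r6=1-1=0
CMP r6, #0  (cmp 0,0)
BGT L2: not taken
STR r1, [212] → M[212]=17
halt.

17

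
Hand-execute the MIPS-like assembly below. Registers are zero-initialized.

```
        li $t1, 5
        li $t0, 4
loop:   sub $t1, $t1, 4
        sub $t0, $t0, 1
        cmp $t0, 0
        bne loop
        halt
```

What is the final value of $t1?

-11

after li $t1, 5: $t1=5
after li $t0, 4: $t0=4
after sub $t1, $t1, 4: $t1=5-4=1
after sub $t0, $t0, 1: $t0=4-1=3
cmp $t0, 0  (cmp 3,0)
bne loop: taken
after sub $t1, $t1, 4: $t1=1-4=-3
after sub $t0, $t0, 1: $t0=3-1=2
cmp $t0, 0  (cmp 2,0)
bne loop: taken
after sub $t1, $t1, 4: $t1=(-3)-4=-7
after sub $t0, $t0, 1: $t0=2-1=1
cmp $t0, 0  (cmp 1,0)
bne loop: taken
after sub $t1, $t1, 4: $t1=(-7)-4=-11
after sub $t0, $t0, 1: $t0=1-1=0
cmp $t0, 0  (cmp 0,0)
bne loop: not taken
halt.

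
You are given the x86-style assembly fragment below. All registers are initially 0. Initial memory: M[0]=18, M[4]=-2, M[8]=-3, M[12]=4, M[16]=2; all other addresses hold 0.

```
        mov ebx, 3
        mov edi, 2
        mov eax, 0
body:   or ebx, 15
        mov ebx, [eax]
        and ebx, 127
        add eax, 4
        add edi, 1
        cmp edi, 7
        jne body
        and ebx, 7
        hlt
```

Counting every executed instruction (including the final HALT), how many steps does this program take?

40

after mov ebx, 3: ebx=3
after mov edi, 2: edi=2
after mov eax, 0: eax=0
after or ebx, 15: ebx=3|15=15
after mov ebx, [eax]: ebx=M[0]=18
after and ebx, 127: ebx=18&127=18
after add eax, 4: eax=0+4=4
after add edi, 1: edi=2+1=3
cmp edi, 7  (cmp 3,7)
jne body: taken
after or ebx, 15: ebx=18|15=31
after mov ebx, [eax]: ebx=M[4]=-2
after and ebx, 127: ebx=(-2)&127=126
after add eax, 4: eax=4+4=8
after add edi, 1: edi=3+1=4
cmp edi, 7  (cmp 4,7)
jne body: taken
after or ebx, 15: ebx=126|15=127
after mov ebx, [eax]: ebx=M[8]=-3
after and ebx, 127: ebx=(-3)&127=125
after add eax, 4: eax=8+4=12
after add edi, 1: edi=4+1=5
cmp edi, 7  (cmp 5,7)
jne body: taken
after or ebx, 15: ebx=125|15=127
after mov ebx, [eax]: ebx=M[12]=4
after and ebx, 127: ebx=4&127=4
after add eax, 4: eax=12+4=16
after add edi, 1: edi=5+1=6
cmp edi, 7  (cmp 6,7)
jne body: taken
after or ebx, 15: ebx=4|15=15
after mov ebx, [eax]: ebx=M[16]=2
after and ebx, 127: ebx=2&127=2
after add eax, 4: eax=16+4=20
after add edi, 1: edi=6+1=7
cmp edi, 7  (cmp 7,7)
jne body: not taken
after and ebx, 7: ebx=2&7=2
halt.
Total executed instructions: 40.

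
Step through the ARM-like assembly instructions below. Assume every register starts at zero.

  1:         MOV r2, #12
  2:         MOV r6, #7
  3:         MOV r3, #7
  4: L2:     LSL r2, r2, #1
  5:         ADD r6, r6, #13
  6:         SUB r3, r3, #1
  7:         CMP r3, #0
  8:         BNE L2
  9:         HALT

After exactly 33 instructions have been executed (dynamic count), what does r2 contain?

768

MOV r2, #12 → r2=12
MOV r6, #7 → r6=7
MOV r3, #7 → r3=7
LSL r2, r2, #1 → r2=12<<1=24
ADD r6, r6, #13 → r6=7+13=20
SUB r3, r3, #1 → r3=7-1=6
CMP r3, #0  (cmp 6,0)
BNE L2: taken
LSL r2, r2, #1 → r2=24<<1=48
ADD r6, r6, #13 → r6=20+13=33
SUB r3, r3, #1 → r3=6-1=5
CMP r3, #0  (cmp 5,0)
BNE L2: taken
LSL r2, r2, #1 → r2=48<<1=96
ADD r6, r6, #13 → r6=33+13=46
SUB r3, r3, #1 → r3=5-1=4
CMP r3, #0  (cmp 4,0)
BNE L2: taken
LSL r2, r2, #1 → r2=96<<1=192
ADD r6, r6, #13 → r6=46+13=59
SUB r3, r3, #1 → r3=4-1=3
CMP r3, #0  (cmp 3,0)
BNE L2: taken
LSL r2, r2, #1 → r2=192<<1=384
ADD r6, r6, #13 → r6=59+13=72
SUB r3, r3, #1 → r3=3-1=2
CMP r3, #0  (cmp 2,0)
BNE L2: taken
LSL r2, r2, #1 → r2=384<<1=768
ADD r6, r6, #13 → r6=72+13=85
SUB r3, r3, #1 → r3=2-1=1
CMP r3, #0  (cmp 1,0)
BNE L2: taken
After step 33: r2 = 768.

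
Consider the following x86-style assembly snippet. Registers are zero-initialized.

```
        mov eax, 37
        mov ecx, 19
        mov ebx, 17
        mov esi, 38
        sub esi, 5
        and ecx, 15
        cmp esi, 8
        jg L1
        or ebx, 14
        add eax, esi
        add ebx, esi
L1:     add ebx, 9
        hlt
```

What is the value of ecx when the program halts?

mov eax, 37 → eax=37
mov ecx, 19 → ecx=19
mov ebx, 17 → ebx=17
mov esi, 38 → esi=38
sub esi, 5 → esi=38-5=33
and ecx, 15 → ecx=19&15=3
cmp esi, 8  (cmp 33,8)
jg L1: taken
add ebx, 9 → ebx=17+9=26
halt.

3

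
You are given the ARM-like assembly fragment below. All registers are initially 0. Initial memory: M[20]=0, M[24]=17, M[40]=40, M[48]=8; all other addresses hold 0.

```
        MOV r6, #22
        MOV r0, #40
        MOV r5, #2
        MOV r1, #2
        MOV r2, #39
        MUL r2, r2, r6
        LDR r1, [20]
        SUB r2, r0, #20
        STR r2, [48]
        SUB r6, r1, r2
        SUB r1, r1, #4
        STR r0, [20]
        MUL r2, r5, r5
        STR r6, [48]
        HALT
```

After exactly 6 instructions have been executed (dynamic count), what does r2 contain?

after MOV r6, #22: r6=22
after MOV r0, #40: r0=40
after MOV r5, #2: r5=2
after MOV r1, #2: r1=2
after MOV r2, #39: r2=39
after MUL r2, r2, r6: r2=39*22=858
After step 6: r2 = 858.

858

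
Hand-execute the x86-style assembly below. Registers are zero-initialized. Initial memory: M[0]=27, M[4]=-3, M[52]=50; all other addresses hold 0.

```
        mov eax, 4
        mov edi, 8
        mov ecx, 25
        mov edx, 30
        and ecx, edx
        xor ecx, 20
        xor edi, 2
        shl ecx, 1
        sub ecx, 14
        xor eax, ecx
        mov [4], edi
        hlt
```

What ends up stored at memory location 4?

mov eax, 4 → eax=4
mov edi, 8 → edi=8
mov ecx, 25 → ecx=25
mov edx, 30 → edx=30
and ecx, edx → ecx=25&30=24
xor ecx, 20 → ecx=24^20=12
xor edi, 2 → edi=8^2=10
shl ecx, 1 → ecx=12<<1=24
sub ecx, 14 → ecx=24-14=10
xor eax, ecx → eax=4^10=14
mov [4], edi → M[4]=10
halt.

10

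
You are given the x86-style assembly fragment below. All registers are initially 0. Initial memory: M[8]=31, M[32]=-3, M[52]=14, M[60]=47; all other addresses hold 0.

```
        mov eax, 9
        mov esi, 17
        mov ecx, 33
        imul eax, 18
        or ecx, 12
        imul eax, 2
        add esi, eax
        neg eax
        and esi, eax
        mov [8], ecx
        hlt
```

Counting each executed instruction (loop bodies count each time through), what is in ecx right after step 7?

eax=9
esi=17
ecx=33
eax=9*18=162
ecx=33|12=45
eax=162*2=324
esi=17+324=341
After step 7: ecx = 45.

45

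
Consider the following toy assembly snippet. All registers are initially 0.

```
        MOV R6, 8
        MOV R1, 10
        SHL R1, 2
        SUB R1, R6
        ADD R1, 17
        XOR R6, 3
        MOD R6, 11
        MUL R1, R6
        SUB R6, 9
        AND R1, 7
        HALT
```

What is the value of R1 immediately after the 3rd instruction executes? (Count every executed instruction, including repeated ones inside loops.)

R6=8
R1=10
R1=10<<2=40
After step 3: R1 = 40.

40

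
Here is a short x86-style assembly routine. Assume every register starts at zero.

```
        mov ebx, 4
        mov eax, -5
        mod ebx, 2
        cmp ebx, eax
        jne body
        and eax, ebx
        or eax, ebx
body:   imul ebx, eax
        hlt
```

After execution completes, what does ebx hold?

ebx=4
eax=-5
ebx=4%2=0
cmp ebx, eax  (cmp 0,-5)
jne body: taken
ebx=0*(-5)=0
halt.

0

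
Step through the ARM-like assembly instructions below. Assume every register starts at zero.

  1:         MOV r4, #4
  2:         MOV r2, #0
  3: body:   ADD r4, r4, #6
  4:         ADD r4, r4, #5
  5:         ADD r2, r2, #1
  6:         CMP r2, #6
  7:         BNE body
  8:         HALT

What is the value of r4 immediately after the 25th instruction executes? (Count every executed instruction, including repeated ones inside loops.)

59

after MOV r4, #4: r4=4
after MOV r2, #0: r2=0
after ADD r4, r4, #6: r4=4+6=10
after ADD r4, r4, #5: r4=10+5=15
after ADD r2, r2, #1: r2=0+1=1
CMP r2, #6  (cmp 1,6)
BNE body: taken
after ADD r4, r4, #6: r4=15+6=21
after ADD r4, r4, #5: r4=21+5=26
after ADD r2, r2, #1: r2=1+1=2
CMP r2, #6  (cmp 2,6)
BNE body: taken
after ADD r4, r4, #6: r4=26+6=32
after ADD r4, r4, #5: r4=32+5=37
after ADD r2, r2, #1: r2=2+1=3
CMP r2, #6  (cmp 3,6)
BNE body: taken
after ADD r4, r4, #6: r4=37+6=43
after ADD r4, r4, #5: r4=43+5=48
after ADD r2, r2, #1: r2=3+1=4
CMP r2, #6  (cmp 4,6)
BNE body: taken
after ADD r4, r4, #6: r4=48+6=54
after ADD r4, r4, #5: r4=54+5=59
after ADD r2, r2, #1: r2=4+1=5
After step 25: r4 = 59.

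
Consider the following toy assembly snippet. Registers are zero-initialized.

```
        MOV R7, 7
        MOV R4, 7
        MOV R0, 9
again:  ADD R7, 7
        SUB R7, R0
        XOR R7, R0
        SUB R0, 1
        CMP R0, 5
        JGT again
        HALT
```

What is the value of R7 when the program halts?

MOV R7, 7 → R7=7
MOV R4, 7 → R4=7
MOV R0, 9 → R0=9
ADD R7, 7 → R7=7+7=14
SUB R7, R0 → R7=14-9=5
XOR R7, R0 → R7=5^9=12
SUB R0, 1 → R0=9-1=8
CMP R0, 5  (cmp 8,5)
JGT again: taken
ADD R7, 7 → R7=12+7=19
SUB R7, R0 → R7=19-8=11
XOR R7, R0 → R7=11^8=3
SUB R0, 1 → R0=8-1=7
CMP R0, 5  (cmp 7,5)
JGT again: taken
ADD R7, 7 → R7=3+7=10
SUB R7, R0 → R7=10-7=3
XOR R7, R0 → R7=3^7=4
SUB R0, 1 → R0=7-1=6
CMP R0, 5  (cmp 6,5)
JGT again: taken
ADD R7, 7 → R7=4+7=11
SUB R7, R0 → R7=11-6=5
XOR R7, R0 → R7=5^6=3
SUB R0, 1 → R0=6-1=5
CMP R0, 5  (cmp 5,5)
JGT again: not taken
halt.

3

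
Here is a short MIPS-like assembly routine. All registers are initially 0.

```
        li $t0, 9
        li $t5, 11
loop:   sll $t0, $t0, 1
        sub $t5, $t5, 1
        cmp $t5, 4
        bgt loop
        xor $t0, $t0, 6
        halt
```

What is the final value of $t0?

1158

$t0=9
$t5=11
$t0=9<<1=18
$t5=11-1=10
cmp $t5, 4  (cmp 10,4)
bgt loop: taken
$t0=18<<1=36
$t5=10-1=9
cmp $t5, 4  (cmp 9,4)
bgt loop: taken
$t0=36<<1=72
$t5=9-1=8
cmp $t5, 4  (cmp 8,4)
bgt loop: taken
$t0=72<<1=144
$t5=8-1=7
cmp $t5, 4  (cmp 7,4)
bgt loop: taken
$t0=144<<1=288
$t5=7-1=6
cmp $t5, 4  (cmp 6,4)
bgt loop: taken
$t0=288<<1=576
$t5=6-1=5
cmp $t5, 4  (cmp 5,4)
bgt loop: taken
$t0=576<<1=1152
$t5=5-1=4
cmp $t5, 4  (cmp 4,4)
bgt loop: not taken
$t0=1152^6=1158
halt.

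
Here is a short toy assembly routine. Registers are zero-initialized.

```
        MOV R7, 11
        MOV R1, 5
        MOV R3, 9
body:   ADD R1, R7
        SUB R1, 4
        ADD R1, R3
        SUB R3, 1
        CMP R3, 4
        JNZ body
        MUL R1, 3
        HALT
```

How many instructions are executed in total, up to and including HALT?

MOV R7, 11 → R7=11
MOV R1, 5 → R1=5
MOV R3, 9 → R3=9
ADD R1, R7 → R1=5+11=16
SUB R1, 4 → R1=16-4=12
ADD R1, R3 → R1=12+9=21
SUB R3, 1 → R3=9-1=8
CMP R3, 4  (cmp 8,4)
JNZ body: taken
ADD R1, R7 → R1=21+11=32
SUB R1, 4 → R1=32-4=28
ADD R1, R3 → R1=28+8=36
SUB R3, 1 → R3=8-1=7
CMP R3, 4  (cmp 7,4)
JNZ body: taken
ADD R1, R7 → R1=36+11=47
SUB R1, 4 → R1=47-4=43
ADD R1, R3 → R1=43+7=50
SUB R3, 1 → R3=7-1=6
CMP R3, 4  (cmp 6,4)
JNZ body: taken
ADD R1, R7 → R1=50+11=61
SUB R1, 4 → R1=61-4=57
ADD R1, R3 → R1=57+6=63
SUB R3, 1 → R3=6-1=5
CMP R3, 4  (cmp 5,4)
JNZ body: taken
ADD R1, R7 → R1=63+11=74
SUB R1, 4 → R1=74-4=70
ADD R1, R3 → R1=70+5=75
SUB R3, 1 → R3=5-1=4
CMP R3, 4  (cmp 4,4)
JNZ body: not taken
MUL R1, 3 → R1=75*3=225
halt.
Total executed instructions: 35.

35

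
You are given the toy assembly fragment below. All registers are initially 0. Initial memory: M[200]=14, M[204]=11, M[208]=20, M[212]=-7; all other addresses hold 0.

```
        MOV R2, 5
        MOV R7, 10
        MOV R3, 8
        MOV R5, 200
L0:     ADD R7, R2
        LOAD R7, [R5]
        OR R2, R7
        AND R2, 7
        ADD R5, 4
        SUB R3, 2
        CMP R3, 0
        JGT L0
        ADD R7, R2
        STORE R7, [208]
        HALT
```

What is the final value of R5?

R2=5
R7=10
R3=8
R5=200
R7=10+5=15
R7=M[200]=14
R2=5|14=15
R2=15&7=7
R5=200+4=204
R3=8-2=6
CMP R3, 0  (cmp 6,0)
JGT L0: taken
R7=14+7=21
R7=M[204]=11
R2=7|11=15
R2=15&7=7
R5=204+4=208
R3=6-2=4
CMP R3, 0  (cmp 4,0)
JGT L0: taken
R7=11+7=18
R7=M[208]=20
R2=7|20=23
R2=23&7=7
R5=208+4=212
R3=4-2=2
CMP R3, 0  (cmp 2,0)
JGT L0: taken
R7=20+7=27
R7=M[212]=-7
R2=7|(-7)=-1
R2=(-1)&7=7
R5=212+4=216
R3=2-2=0
CMP R3, 0  (cmp 0,0)
JGT L0: not taken
R7=(-7)+7=0
STORE R7, [208] → M[208]=0
halt.

216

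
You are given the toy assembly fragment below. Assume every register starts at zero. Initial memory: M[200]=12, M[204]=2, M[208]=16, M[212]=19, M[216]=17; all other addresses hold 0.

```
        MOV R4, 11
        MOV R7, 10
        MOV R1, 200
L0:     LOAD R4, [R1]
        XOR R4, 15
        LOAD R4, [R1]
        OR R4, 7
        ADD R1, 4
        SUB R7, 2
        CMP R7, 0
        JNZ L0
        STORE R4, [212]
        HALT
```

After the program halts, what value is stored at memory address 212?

R4=11
R7=10
R1=200
R4=M[200]=12
R4=12^15=3
R4=M[200]=12
R4=12|7=15
R1=200+4=204
R7=10-2=8
CMP R7, 0  (cmp 8,0)
JNZ L0: taken
R4=M[204]=2
R4=2^15=13
R4=M[204]=2
R4=2|7=7
R1=204+4=208
R7=8-2=6
CMP R7, 0  (cmp 6,0)
JNZ L0: taken
R4=M[208]=16
R4=16^15=31
R4=M[208]=16
R4=16|7=23
R1=208+4=212
R7=6-2=4
CMP R7, 0  (cmp 4,0)
JNZ L0: taken
R4=M[212]=19
R4=19^15=28
R4=M[212]=19
R4=19|7=23
R1=212+4=216
R7=4-2=2
CMP R7, 0  (cmp 2,0)
JNZ L0: taken
R4=M[216]=17
R4=17^15=30
R4=M[216]=17
R4=17|7=23
R1=216+4=220
R7=2-2=0
CMP R7, 0  (cmp 0,0)
JNZ L0: not taken
STORE R4, [212] → M[212]=23
halt.

23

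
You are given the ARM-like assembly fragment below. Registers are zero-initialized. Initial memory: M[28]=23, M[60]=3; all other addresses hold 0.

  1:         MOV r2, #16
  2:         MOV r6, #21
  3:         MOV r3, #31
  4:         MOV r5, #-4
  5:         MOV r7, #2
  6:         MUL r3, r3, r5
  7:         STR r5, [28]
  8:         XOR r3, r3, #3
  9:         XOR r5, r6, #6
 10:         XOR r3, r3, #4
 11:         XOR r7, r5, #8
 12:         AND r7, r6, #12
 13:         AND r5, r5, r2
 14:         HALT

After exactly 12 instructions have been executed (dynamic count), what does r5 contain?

19

after MOV r2, #16: r2=16
after MOV r6, #21: r6=21
after MOV r3, #31: r3=31
after MOV r5, #-4: r5=-4
after MOV r7, #2: r7=2
after MUL r3, r3, r5: r3=31*(-4)=-124
STR r5, [28] → M[28]=-4
after XOR r3, r3, #3: r3=(-124)^3=-121
after XOR r5, r6, #6: r5=21^6=19
after XOR r3, r3, #4: r3=(-121)^4=-125
after XOR r7, r5, #8: r7=19^8=27
after AND r7, r6, #12: r7=21&12=4
After step 12: r5 = 19.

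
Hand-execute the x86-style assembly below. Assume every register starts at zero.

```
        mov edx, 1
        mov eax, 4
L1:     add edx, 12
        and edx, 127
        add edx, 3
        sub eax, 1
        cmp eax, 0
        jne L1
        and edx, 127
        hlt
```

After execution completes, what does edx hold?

61

mov edx, 1 → edx=1
mov eax, 4 → eax=4
add edx, 12 → edx=1+12=13
and edx, 127 → edx=13&127=13
add edx, 3 → edx=13+3=16
sub eax, 1 → eax=4-1=3
cmp eax, 0  (cmp 3,0)
jne L1: taken
add edx, 12 → edx=16+12=28
and edx, 127 → edx=28&127=28
add edx, 3 → edx=28+3=31
sub eax, 1 → eax=3-1=2
cmp eax, 0  (cmp 2,0)
jne L1: taken
add edx, 12 → edx=31+12=43
and edx, 127 → edx=43&127=43
add edx, 3 → edx=43+3=46
sub eax, 1 → eax=2-1=1
cmp eax, 0  (cmp 1,0)
jne L1: taken
add edx, 12 → edx=46+12=58
and edx, 127 → edx=58&127=58
add edx, 3 → edx=58+3=61
sub eax, 1 → eax=1-1=0
cmp eax, 0  (cmp 0,0)
jne L1: not taken
and edx, 127 → edx=61&127=61
halt.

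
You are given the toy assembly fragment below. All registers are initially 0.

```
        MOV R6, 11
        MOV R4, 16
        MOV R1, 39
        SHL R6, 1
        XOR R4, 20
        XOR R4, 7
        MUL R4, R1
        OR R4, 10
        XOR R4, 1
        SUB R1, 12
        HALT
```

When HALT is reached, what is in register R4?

MOV R6, 11 → R6=11
MOV R4, 16 → R4=16
MOV R1, 39 → R1=39
SHL R6, 1 → R6=11<<1=22
XOR R4, 20 → R4=16^20=4
XOR R4, 7 → R4=4^7=3
MUL R4, R1 → R4=3*39=117
OR R4, 10 → R4=117|10=127
XOR R4, 1 → R4=127^1=126
SUB R1, 12 → R1=39-12=27
halt.

126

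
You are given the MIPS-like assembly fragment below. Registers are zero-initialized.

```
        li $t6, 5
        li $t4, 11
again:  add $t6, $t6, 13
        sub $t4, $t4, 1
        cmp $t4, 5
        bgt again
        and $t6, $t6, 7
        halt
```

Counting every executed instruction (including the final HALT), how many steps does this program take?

28

li $t6, 5 → $t6=5
li $t4, 11 → $t4=11
add $t6, $t6, 13 → $t6=5+13=18
sub $t4, $t4, 1 → $t4=11-1=10
cmp $t4, 5  (cmp 10,5)
bgt again: taken
add $t6, $t6, 13 → $t6=18+13=31
sub $t4, $t4, 1 → $t4=10-1=9
cmp $t4, 5  (cmp 9,5)
bgt again: taken
add $t6, $t6, 13 → $t6=31+13=44
sub $t4, $t4, 1 → $t4=9-1=8
cmp $t4, 5  (cmp 8,5)
bgt again: taken
add $t6, $t6, 13 → $t6=44+13=57
sub $t4, $t4, 1 → $t4=8-1=7
cmp $t4, 5  (cmp 7,5)
bgt again: taken
add $t6, $t6, 13 → $t6=57+13=70
sub $t4, $t4, 1 → $t4=7-1=6
cmp $t4, 5  (cmp 6,5)
bgt again: taken
add $t6, $t6, 13 → $t6=70+13=83
sub $t4, $t4, 1 → $t4=6-1=5
cmp $t4, 5  (cmp 5,5)
bgt again: not taken
and $t6, $t6, 7 → $t6=83&7=3
halt.
Total executed instructions: 28.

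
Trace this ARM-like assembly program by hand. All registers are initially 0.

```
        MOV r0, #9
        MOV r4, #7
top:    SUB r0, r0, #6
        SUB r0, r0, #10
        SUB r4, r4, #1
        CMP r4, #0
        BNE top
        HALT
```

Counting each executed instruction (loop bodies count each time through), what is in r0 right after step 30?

-87

MOV r0, #9 → r0=9
MOV r4, #7 → r4=7
SUB r0, r0, #6 → r0=9-6=3
SUB r0, r0, #10 → r0=3-10=-7
SUB r4, r4, #1 → r4=7-1=6
CMP r4, #0  (cmp 6,0)
BNE top: taken
SUB r0, r0, #6 → r0=(-7)-6=-13
SUB r0, r0, #10 → r0=(-13)-10=-23
SUB r4, r4, #1 → r4=6-1=5
CMP r4, #0  (cmp 5,0)
BNE top: taken
SUB r0, r0, #6 → r0=(-23)-6=-29
SUB r0, r0, #10 → r0=(-29)-10=-39
SUB r4, r4, #1 → r4=5-1=4
CMP r4, #0  (cmp 4,0)
BNE top: taken
SUB r0, r0, #6 → r0=(-39)-6=-45
SUB r0, r0, #10 → r0=(-45)-10=-55
SUB r4, r4, #1 → r4=4-1=3
CMP r4, #0  (cmp 3,0)
BNE top: taken
SUB r0, r0, #6 → r0=(-55)-6=-61
SUB r0, r0, #10 → r0=(-61)-10=-71
SUB r4, r4, #1 → r4=3-1=2
CMP r4, #0  (cmp 2,0)
BNE top: taken
SUB r0, r0, #6 → r0=(-71)-6=-77
SUB r0, r0, #10 → r0=(-77)-10=-87
SUB r4, r4, #1 → r4=2-1=1
After step 30: r0 = -87.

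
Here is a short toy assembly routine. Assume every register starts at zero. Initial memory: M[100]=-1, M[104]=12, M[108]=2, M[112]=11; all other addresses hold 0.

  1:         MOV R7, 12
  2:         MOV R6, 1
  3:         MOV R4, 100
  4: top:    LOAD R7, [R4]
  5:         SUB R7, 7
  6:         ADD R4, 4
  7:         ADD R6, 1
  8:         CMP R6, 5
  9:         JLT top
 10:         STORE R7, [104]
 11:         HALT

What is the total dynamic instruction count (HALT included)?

29

R7=12
R6=1
R4=100
R7=M[100]=-1
R7=(-1)-7=-8
R4=100+4=104
R6=1+1=2
CMP R6, 5  (cmp 2,5)
JLT top: taken
R7=M[104]=12
R7=12-7=5
R4=104+4=108
R6=2+1=3
CMP R6, 5  (cmp 3,5)
JLT top: taken
R7=M[108]=2
R7=2-7=-5
R4=108+4=112
R6=3+1=4
CMP R6, 5  (cmp 4,5)
JLT top: taken
R7=M[112]=11
R7=11-7=4
R4=112+4=116
R6=4+1=5
CMP R6, 5  (cmp 5,5)
JLT top: not taken
STORE R7, [104] → M[104]=4
halt.
Total executed instructions: 29.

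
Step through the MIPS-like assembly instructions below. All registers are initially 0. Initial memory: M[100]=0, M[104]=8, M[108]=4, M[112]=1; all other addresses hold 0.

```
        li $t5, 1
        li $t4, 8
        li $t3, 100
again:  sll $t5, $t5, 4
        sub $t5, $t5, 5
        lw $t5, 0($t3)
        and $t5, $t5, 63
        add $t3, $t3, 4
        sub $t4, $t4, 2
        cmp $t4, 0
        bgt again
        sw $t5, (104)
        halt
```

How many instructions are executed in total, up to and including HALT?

37

$t5=1
$t4=8
$t3=100
$t5=1<<4=16
$t5=16-5=11
$t5=M[100]=0
$t5=0&63=0
$t3=100+4=104
$t4=8-2=6
cmp $t4, 0  (cmp 6,0)
bgt again: taken
$t5=0<<4=0
$t5=0-5=-5
$t5=M[104]=8
$t5=8&63=8
$t3=104+4=108
$t4=6-2=4
cmp $t4, 0  (cmp 4,0)
bgt again: taken
$t5=8<<4=128
$t5=128-5=123
$t5=M[108]=4
$t5=4&63=4
$t3=108+4=112
$t4=4-2=2
cmp $t4, 0  (cmp 2,0)
bgt again: taken
$t5=4<<4=64
$t5=64-5=59
$t5=M[112]=1
$t5=1&63=1
$t3=112+4=116
$t4=2-2=0
cmp $t4, 0  (cmp 0,0)
bgt again: not taken
sw $t5, (104) → M[104]=1
halt.
Total executed instructions: 37.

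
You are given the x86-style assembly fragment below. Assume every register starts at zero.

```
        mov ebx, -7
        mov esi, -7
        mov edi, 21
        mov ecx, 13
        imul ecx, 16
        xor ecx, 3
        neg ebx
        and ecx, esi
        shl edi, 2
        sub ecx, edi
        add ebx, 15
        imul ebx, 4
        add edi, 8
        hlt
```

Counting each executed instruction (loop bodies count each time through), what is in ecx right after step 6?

after mov ebx, -7: ebx=-7
after mov esi, -7: esi=-7
after mov edi, 21: edi=21
after mov ecx, 13: ecx=13
after imul ecx, 16: ecx=13*16=208
after xor ecx, 3: ecx=208^3=211
After step 6: ecx = 211.

211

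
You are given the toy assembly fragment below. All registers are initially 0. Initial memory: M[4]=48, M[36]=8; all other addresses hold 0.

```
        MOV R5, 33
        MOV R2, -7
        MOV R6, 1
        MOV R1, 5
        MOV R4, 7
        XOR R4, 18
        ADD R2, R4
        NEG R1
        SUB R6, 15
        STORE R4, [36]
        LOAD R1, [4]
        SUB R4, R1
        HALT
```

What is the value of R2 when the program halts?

14

after MOV R5, 33: R5=33
after MOV R2, -7: R2=-7
after MOV R6, 1: R6=1
after MOV R1, 5: R1=5
after MOV R4, 7: R4=7
after XOR R4, 18: R4=7^18=21
after ADD R2, R4: R2=(-7)+21=14
after NEG R1: R1=-(5)=-5
after SUB R6, 15: R6=1-15=-14
STORE R4, [36] → M[36]=21
after LOAD R1, [4]: R1=M[4]=48
after SUB R4, R1: R4=21-48=-27
halt.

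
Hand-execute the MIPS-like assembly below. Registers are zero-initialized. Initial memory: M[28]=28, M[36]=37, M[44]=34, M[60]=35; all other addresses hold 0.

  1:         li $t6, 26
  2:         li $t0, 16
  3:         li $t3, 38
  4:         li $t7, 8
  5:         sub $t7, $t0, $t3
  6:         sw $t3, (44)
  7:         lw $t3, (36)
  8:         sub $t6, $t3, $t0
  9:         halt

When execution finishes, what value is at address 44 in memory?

38

li $t6, 26 → $t6=26
li $t0, 16 → $t0=16
li $t3, 38 → $t3=38
li $t7, 8 → $t7=8
sub $t7, $t0, $t3 → $t7=16-38=-22
sw $t3, (44) → M[44]=38
lw $t3, (36) → $t3=M[36]=37
sub $t6, $t3, $t0 → $t6=37-16=21
halt.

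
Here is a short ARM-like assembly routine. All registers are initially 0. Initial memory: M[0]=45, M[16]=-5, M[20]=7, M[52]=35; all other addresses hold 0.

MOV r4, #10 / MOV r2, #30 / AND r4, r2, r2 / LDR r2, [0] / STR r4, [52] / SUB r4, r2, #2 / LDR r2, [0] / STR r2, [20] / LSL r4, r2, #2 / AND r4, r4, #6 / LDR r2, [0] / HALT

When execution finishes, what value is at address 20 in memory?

after MOV r4, #10: r4=10
after MOV r2, #30: r2=30
after AND r4, r2, r2: r4=30&30=30
after LDR r2, [0]: r2=M[0]=45
STR r4, [52] → M[52]=30
after SUB r4, r2, #2: r4=45-2=43
after LDR r2, [0]: r2=M[0]=45
STR r2, [20] → M[20]=45
after LSL r4, r2, #2: r4=45<<2=180
after AND r4, r4, #6: r4=180&6=4
after LDR r2, [0]: r2=M[0]=45
halt.

45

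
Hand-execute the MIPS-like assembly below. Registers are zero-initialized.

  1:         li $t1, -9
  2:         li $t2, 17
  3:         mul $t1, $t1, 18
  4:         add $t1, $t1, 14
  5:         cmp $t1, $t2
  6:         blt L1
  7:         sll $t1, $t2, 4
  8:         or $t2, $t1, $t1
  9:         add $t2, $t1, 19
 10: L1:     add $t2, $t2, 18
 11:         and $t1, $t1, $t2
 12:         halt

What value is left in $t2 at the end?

35

li $t1, -9 → $t1=-9
li $t2, 17 → $t2=17
mul $t1, $t1, 18 → $t1=(-9)*18=-162
add $t1, $t1, 14 → $t1=(-162)+14=-148
cmp $t1, $t2  (cmp -148,17)
blt L1: taken
add $t2, $t2, 18 → $t2=17+18=35
and $t1, $t1, $t2 → $t1=(-148)&35=32
halt.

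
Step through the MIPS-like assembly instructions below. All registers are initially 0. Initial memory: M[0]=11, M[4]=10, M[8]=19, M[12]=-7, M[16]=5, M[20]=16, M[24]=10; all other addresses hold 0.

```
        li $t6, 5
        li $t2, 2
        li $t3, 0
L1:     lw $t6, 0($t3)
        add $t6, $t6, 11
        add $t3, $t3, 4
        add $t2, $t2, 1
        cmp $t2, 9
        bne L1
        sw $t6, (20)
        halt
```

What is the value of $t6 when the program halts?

21

li $t6, 5 → $t6=5
li $t2, 2 → $t2=2
li $t3, 0 → $t3=0
lw $t6, 0($t3) → $t6=M[0]=11
add $t6, $t6, 11 → $t6=11+11=22
add $t3, $t3, 4 → $t3=0+4=4
add $t2, $t2, 1 → $t2=2+1=3
cmp $t2, 9  (cmp 3,9)
bne L1: taken
lw $t6, 0($t3) → $t6=M[4]=10
add $t6, $t6, 11 → $t6=10+11=21
add $t3, $t3, 4 → $t3=4+4=8
add $t2, $t2, 1 → $t2=3+1=4
cmp $t2, 9  (cmp 4,9)
bne L1: taken
lw $t6, 0($t3) → $t6=M[8]=19
add $t6, $t6, 11 → $t6=19+11=30
add $t3, $t3, 4 → $t3=8+4=12
add $t2, $t2, 1 → $t2=4+1=5
cmp $t2, 9  (cmp 5,9)
bne L1: taken
lw $t6, 0($t3) → $t6=M[12]=-7
add $t6, $t6, 11 → $t6=(-7)+11=4
add $t3, $t3, 4 → $t3=12+4=16
add $t2, $t2, 1 → $t2=5+1=6
cmp $t2, 9  (cmp 6,9)
bne L1: taken
lw $t6, 0($t3) → $t6=M[16]=5
add $t6, $t6, 11 → $t6=5+11=16
add $t3, $t3, 4 → $t3=16+4=20
add $t2, $t2, 1 → $t2=6+1=7
cmp $t2, 9  (cmp 7,9)
bne L1: taken
lw $t6, 0($t3) → $t6=M[20]=16
add $t6, $t6, 11 → $t6=16+11=27
add $t3, $t3, 4 → $t3=20+4=24
add $t2, $t2, 1 → $t2=7+1=8
cmp $t2, 9  (cmp 8,9)
bne L1: taken
lw $t6, 0($t3) → $t6=M[24]=10
add $t6, $t6, 11 → $t6=10+11=21
add $t3, $t3, 4 → $t3=24+4=28
add $t2, $t2, 1 → $t2=8+1=9
cmp $t2, 9  (cmp 9,9)
bne L1: not taken
sw $t6, (20) → M[20]=21
halt.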